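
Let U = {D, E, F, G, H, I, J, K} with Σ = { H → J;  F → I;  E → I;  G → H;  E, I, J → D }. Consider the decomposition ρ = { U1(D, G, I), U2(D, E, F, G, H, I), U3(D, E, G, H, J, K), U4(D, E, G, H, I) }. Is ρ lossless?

Chase test. Columns are D, E, F, G, H, I, J, K; row i has aⱼ where attribute j ∈ Ui, else bᵢⱼ.
Initial tableau (one row per fragment):
  row 1: a1 b12 b13 a4 b15 a6 b17 b18
  row 2: a1 a2 a3 a4 a5 a6 b27 b28
  row 3: a1 a2 b33 a4 a5 b36 a7 a8
  row 4: a1 a2 b43 a4 a5 a6 b47 b48
Rows 2 and 3 agree on H; apply H→J and equate their J entries.
Rows 2 and 4 agree on H; apply H→J and equate their J entries.
Rows 2 and 3 agree on E; apply E→I and equate their I entries.
Rows 1 and 2 agree on G; apply G→H and equate their H entries.
Rows 1 and 2 agree on H; apply H→J and equate their J entries.
No row becomes fully distinguished — the join is lossy.

No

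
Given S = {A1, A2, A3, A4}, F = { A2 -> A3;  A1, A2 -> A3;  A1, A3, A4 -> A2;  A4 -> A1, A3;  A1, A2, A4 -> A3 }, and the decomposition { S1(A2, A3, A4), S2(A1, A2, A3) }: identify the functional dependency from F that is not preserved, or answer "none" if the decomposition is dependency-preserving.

Check A4 → A1, A3: no single fragment contains all of {A1, A3, A4}, and the restricted closure of {A4} across the fragments never reaches {A1, A3}.
A2 → A3 is preserved.
A1, A2 → A3 is preserved.
A1, A3, A4 → A2 is preserved.
A1, A2, A4 → A3 is preserved.

A4 -> A1, A3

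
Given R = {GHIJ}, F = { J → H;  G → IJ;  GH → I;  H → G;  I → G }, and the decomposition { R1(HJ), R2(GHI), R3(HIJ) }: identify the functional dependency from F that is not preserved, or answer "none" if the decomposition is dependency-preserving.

J → H lies within R1.
G → IJ: restricted closure across fragments reaches IJ.
GH → I lies within R2.
H → G lies within R2.
I → G lies within R2.
Every dependency is enforceable on the fragments, so the decomposition is dependency-preserving.

none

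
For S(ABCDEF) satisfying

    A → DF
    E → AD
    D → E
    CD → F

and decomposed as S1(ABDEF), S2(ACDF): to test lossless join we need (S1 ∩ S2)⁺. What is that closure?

S1 ∩ S2 = {ADF}.
D → E applies, adding E
Closure: {ADEF}.

ADEF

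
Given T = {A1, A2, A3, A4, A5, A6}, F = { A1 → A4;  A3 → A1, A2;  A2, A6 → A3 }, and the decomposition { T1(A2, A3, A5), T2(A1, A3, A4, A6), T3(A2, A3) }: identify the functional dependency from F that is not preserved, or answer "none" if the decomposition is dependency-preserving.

Check A2, A6 → A3: no single fragment contains all of {A2, A3, A6}, and the restricted closure of {A2, A6} across the fragments never reaches {A3}.
A1 → A4 is preserved.
A3 → A1, A2 is preserved.

A2, A6 → A3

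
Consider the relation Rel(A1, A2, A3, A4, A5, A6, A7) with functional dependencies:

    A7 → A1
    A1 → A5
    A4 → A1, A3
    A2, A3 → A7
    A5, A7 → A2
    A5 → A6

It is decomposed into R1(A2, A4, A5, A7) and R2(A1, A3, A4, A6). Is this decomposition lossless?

Common attributes: R1 ∩ R2 = {A4}.
Closure of {A4}: A4 → A1, A3 applies, adding A1, A3; A1 → A5 applies, adding A5; A5 → A6 applies, adding A6. So (A4)⁺ = {A1, A3, A4, A5, A6}.
This closure contains every attribute of R2, so R1 ∩ R2 → R2. The join is lossless.

Yes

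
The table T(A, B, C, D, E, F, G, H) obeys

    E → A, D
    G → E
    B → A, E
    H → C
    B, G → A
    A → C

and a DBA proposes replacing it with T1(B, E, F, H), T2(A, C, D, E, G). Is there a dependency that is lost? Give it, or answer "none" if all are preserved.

H → C

Check H → C: no single fragment contains all of {C, H}, and the restricted closure of {H} across the fragments never reaches {C}.
E → A, D is preserved.
G → E is preserved.
B → A, E is preserved.
B, G → A is preserved.
A → C is preserved.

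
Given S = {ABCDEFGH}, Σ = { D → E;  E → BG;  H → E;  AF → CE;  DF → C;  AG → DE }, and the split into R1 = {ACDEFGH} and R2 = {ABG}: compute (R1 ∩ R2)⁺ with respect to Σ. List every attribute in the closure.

ABDEG

R1 ∩ R2 = {AG}.
AG → DE applies, adding DE
E → BG applies, adding B
Closure: {ABDEG}.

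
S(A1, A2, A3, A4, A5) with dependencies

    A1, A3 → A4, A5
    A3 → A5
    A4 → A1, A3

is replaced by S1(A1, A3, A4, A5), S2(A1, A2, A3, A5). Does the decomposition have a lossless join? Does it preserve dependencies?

lossless and dependency-preserving

Lossless test: (A1, A3, A5)⁺ = {A1, A3, A4, A5}, which contains all of one fragment — lossless.
Dependency preservation: every FD's attributes lie within a single fragment, so each can be enforced locally — preserved.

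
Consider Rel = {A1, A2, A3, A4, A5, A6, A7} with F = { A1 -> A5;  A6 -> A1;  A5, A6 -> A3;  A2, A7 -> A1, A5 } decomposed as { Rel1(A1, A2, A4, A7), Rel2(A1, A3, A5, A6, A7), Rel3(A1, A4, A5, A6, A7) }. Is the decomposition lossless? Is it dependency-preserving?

lossy but dependency-preserving

Lossless test (chase): Rows 1 and 2 agree on A1; apply A1→A5 and equate their A5 entries. Rows 2 and 3 agree on A5, A6; apply A5, A6→A3 and equate their A3 entries. No row becomes fully distinguished — the join is lossy.
Dependency preservation: A2, A7 → A1, A5 is not contained in any single fragment, but the restricted closure of its left-hand side across the fragments still reaches the right-hand side; the remaining FDs each lie inside some fragment. All dependencies are preserved.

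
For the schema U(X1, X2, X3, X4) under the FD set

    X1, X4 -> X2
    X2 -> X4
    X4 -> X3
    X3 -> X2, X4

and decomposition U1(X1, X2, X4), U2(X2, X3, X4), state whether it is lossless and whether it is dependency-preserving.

Lossless test: (X2, X4)⁺ = {X2, X3, X4}, which contains all of one fragment — lossless.
Dependency preservation: every FD's attributes lie within a single fragment, so each can be enforced locally — preserved.

lossless and dependency-preserving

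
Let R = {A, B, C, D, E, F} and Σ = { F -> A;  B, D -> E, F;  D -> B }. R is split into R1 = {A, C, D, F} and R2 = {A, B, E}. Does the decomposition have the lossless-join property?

No

Common attributes: R1 ∩ R2 = {A}.
No dependency enlarges {A}, so (A)⁺ = {A}.
The closure contains neither all of R1 = {A, C, D, F} nor all of R2 = {A, B, E}, so the common attributes are not a superkey of either fragment. The join is lossy.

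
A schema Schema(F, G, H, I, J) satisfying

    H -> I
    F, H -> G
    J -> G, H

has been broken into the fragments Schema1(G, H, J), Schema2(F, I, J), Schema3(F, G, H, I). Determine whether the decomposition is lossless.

Yes

Chase test. Columns are F, G, H, I, J; row i has aⱼ where attribute j ∈ Schemai, else bᵢⱼ.
Initial tableau (one row per fragment):
  row 1: b11 a2 a3 b14 a5
  row 2: a1 b22 b23 a4 a5
  row 3: a1 a2 a3 a4 b35
Rows 1 and 3 agree on H; apply H→I and equate their I entries.
Rows 1 and 2 agree on J; apply J→G, H and equate their G, H entries.
Row 2 is now all distinguished symbols — the join is lossless.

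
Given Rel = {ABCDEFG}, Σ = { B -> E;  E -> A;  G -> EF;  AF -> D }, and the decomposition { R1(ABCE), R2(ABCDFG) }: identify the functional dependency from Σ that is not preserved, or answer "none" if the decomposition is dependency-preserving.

G -> EF

Check G → EF: no single fragment contains all of {EFG}, and the restricted closure of {G} across the fragments never reaches {EF}.
B → E is preserved.
E → A is preserved.
AF → D is preserved.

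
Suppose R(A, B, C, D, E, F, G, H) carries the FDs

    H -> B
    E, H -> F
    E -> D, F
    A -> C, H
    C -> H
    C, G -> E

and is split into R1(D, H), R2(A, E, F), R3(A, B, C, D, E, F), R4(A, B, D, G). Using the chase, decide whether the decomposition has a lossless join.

No

Chase test. Columns are A, B, C, D, E, F, G, H; row i has aⱼ where attribute j ∈ Ri, else bᵢⱼ.
Initial tableau (one row per fragment):
  row 1: b11 b12 b13 a4 b15 b16 b17 a8
  row 2: a1 b22 b23 b24 a5 a6 b27 b28
  row 3: a1 a2 a3 a4 a5 a6 b37 b38
  row 4: a1 a2 b43 a4 b45 b46 a7 b48
Rows 2 and 3 agree on E; apply E→D, F and equate their D, F entries.
Rows 2 and 3 agree on A; apply A→C, H and equate their C, H entries.
Rows 2 and 4 agree on A; apply A→C, H and equate their C, H entries.
Rows 2 and 3 agree on H; apply H→B and equate their B entries.
No row becomes fully distinguished — the join is lossy.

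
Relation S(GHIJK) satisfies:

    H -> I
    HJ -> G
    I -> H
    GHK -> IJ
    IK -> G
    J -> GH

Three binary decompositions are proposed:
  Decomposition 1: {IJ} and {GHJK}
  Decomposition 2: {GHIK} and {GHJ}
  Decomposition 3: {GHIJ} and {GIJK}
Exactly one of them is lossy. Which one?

Decomposition 1: common = {J}, closure = {GHIJ} → lossless.
Decomposition 2: common = {GH}, closure = {GHI} → lossy.
Decomposition 3: common = {GIJ}, closure = {GHIJ} → lossless.

Decomposition 2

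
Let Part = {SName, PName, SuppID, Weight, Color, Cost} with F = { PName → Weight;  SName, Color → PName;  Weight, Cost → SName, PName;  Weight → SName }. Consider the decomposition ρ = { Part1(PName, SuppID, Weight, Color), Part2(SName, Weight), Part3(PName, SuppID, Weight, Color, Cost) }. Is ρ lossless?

Chase test. Columns are SName, PName, SuppID, Weight, Color, Cost; row i has aⱼ where attribute j ∈ Parti, else bᵢⱼ.
Initial tableau (one row per fragment):
  row 1: b11 a2 a3 a4 a5 b16
  row 2: a1 b22 b23 a4 b25 b26
  row 3: b31 a2 a3 a4 a5 a6
Rows 1 and 2 agree on Weight; apply Weight→SName and equate their SName entries.
Rows 1 and 3 agree on Weight; apply Weight→SName and equate their SName entries.
Row 3 is now all distinguished symbols — the join is lossless.

Yes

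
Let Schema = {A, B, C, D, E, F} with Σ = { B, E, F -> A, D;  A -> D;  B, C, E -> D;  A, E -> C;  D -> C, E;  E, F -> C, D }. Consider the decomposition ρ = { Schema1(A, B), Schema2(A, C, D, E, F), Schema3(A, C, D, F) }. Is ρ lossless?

No

Chase test. Columns are A, B, C, D, E, F; row i has aⱼ where attribute j ∈ Schemai, else bᵢⱼ.
Initial tableau (one row per fragment):
  row 1: a1 a2 b13 b14 b15 b16
  row 2: a1 b22 a3 a4 a5 a6
  row 3: a1 b32 a3 a4 b35 a6
Rows 1 and 2 agree on A; apply A→D and equate their D entries.
Rows 1 and 2 agree on D; apply D→C, E and equate their C, E entries.
Rows 1 and 3 agree on D; apply D→C, E and equate their C, E entries.
No row becomes fully distinguished — the join is lossy.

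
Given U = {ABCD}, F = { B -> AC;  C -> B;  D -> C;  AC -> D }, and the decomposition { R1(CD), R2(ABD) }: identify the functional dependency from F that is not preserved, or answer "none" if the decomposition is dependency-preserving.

none

B → AC: restricted closure across fragments reaches AC.
C → B: restricted closure across fragments reaches B.
D → C lies within R1.
AC → D: restricted closure across fragments reaches D.
Every dependency is enforceable on the fragments, so the decomposition is dependency-preserving.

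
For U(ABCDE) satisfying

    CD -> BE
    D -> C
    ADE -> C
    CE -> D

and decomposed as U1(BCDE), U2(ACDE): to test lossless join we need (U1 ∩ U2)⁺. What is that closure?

U1 ∩ U2 = {CDE}.
CD → BE applies, adding B
Closure: {BCDE}.

BCDE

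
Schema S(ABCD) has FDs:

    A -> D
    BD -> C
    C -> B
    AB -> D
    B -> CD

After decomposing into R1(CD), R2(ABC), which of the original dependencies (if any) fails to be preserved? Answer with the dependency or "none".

Check A → D: no single fragment contains all of {AD}, and the restricted closure of {A} across the fragments never reaches {D}.
BD → C is preserved.
C → B is preserved.
AB → D is preserved.
B → CD is preserved.

A -> D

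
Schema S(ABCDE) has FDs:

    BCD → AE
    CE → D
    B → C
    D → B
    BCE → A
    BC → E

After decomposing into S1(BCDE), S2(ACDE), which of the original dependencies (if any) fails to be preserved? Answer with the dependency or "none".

none

BCD → AE: restricted closure across fragments reaches AE.
CE → D lies within S1.
B → C lies within S1.
D → B lies within S1.
BCE → A: restricted closure across fragments reaches A.
BC → E lies within S1.
Every dependency is enforceable on the fragments, so the decomposition is dependency-preserving.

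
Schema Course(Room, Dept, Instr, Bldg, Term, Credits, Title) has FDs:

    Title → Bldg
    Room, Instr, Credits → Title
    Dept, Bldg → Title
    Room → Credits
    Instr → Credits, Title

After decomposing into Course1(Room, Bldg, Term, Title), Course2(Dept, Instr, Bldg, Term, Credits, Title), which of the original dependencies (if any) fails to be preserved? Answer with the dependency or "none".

Check Room → Credits: no single fragment contains all of {Room, Credits}, and the restricted closure of {Room} across the fragments never reaches {Credits}.
Title → Bldg is preserved.
Room, Instr, Credits → Title is preserved.
Dept, Bldg → Title is preserved.
Instr → Credits, Title is preserved.

Room → Credits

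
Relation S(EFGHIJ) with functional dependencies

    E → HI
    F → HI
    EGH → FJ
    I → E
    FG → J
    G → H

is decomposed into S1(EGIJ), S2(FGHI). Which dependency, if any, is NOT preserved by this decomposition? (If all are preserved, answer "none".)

E → HI: restricted closure across fragments reaches HI.
F → HI lies within S2.
EGH → FJ: restricted closure across fragments reaches FJ.
I → E lies within S1.
FG → J: restricted closure across fragments reaches J.
G → H lies within S2.
Every dependency is enforceable on the fragments, so the decomposition is dependency-preserving.

none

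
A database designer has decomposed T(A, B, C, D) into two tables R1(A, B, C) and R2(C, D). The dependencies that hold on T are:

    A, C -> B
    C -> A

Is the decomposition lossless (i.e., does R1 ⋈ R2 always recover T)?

Yes

Common attributes: R1 ∩ R2 = {C}.
Closure of {C}: C → A applies, adding A; A, C → B applies, adding B. So (C)⁺ = {A, B, C}.
This closure contains every attribute of R1, so R1 ∩ R2 → R1. The join is lossless.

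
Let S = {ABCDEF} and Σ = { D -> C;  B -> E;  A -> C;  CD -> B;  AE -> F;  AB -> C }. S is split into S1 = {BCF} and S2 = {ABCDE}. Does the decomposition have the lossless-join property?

No

Common attributes: S1 ∩ S2 = {BC}.
Closure of {BC}: B → E applies, adding E. So (BC)⁺ = {BCE}.
The closure contains neither all of S1 = {BCF} nor all of S2 = {ABCDE}, so the common attributes are not a superkey of either fragment. The join is lossy.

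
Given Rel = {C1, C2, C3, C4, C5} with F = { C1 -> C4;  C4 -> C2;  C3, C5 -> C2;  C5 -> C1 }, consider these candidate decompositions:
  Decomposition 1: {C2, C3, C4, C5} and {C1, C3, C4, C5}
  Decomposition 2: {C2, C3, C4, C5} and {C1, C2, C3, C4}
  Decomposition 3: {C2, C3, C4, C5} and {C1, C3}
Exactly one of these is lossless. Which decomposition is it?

Decomposition 1

Decomposition 1: common = {C3, C4, C5}, closure = {C1, C2, C3, C4, C5} → lossless.
Decomposition 2: common = {C2, C3, C4}, closure = {C2, C3, C4} → lossy.
Decomposition 3: common = {C3}, closure = {C3} → lossy.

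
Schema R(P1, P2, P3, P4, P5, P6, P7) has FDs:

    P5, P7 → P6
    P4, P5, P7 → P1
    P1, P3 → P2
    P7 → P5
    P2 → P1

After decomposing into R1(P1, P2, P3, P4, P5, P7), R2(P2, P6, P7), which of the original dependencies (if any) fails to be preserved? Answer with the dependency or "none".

P5, P7 → P6: restricted closure across fragments reaches P6.
P4, P5, P7 → P1 lies within R1.
P1, P3 → P2 lies within R1.
P7 → P5 lies within R1.
P2 → P1 lies within R1.
Every dependency is enforceable on the fragments, so the decomposition is dependency-preserving.

none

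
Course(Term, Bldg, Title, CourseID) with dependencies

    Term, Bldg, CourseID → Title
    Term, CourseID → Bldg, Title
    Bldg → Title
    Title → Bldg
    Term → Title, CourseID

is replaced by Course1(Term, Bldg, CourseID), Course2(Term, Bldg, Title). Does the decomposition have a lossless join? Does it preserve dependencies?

Lossless test: (Term, Bldg)⁺ = {Term, Bldg, Title, CourseID}, which contains all of one fragment — lossless.
Dependency preservation: Term, Bldg, CourseID → Title; Term, CourseID → Bldg, Title; Term → Title, CourseID are not contained in any single fragment, but the restricted closure of each left-hand side across the fragments still reaches the right-hand side; the remaining FDs each lie inside some fragment. All dependencies are preserved.

lossless and dependency-preserving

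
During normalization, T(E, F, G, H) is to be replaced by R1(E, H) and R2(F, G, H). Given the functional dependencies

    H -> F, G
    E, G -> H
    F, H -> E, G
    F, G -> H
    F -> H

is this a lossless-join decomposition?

Yes

Common attributes: R1 ∩ R2 = {H}.
Closure of {H}: H → F, G applies, adding F, G; F, H → E, G applies, adding E. So (H)⁺ = {E, F, G, H}.
This closure contains every attribute of R1, so R1 ∩ R2 → R1. The join is lossless.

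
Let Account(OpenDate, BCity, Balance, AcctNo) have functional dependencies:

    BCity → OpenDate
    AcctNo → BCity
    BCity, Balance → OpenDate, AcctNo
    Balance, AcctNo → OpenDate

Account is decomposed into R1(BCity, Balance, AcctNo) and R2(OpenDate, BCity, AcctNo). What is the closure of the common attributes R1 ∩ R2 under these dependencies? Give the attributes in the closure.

OpenDate, BCity, AcctNo

R1 ∩ R2 = {BCity, AcctNo}.
BCity → OpenDate applies, adding OpenDate
Closure: {OpenDate, BCity, AcctNo}.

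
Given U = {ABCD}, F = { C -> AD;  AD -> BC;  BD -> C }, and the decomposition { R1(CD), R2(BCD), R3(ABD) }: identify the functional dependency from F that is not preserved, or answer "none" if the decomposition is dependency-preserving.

none

C → AD: restricted closure across fragments reaches AD.
AD → BC: restricted closure across fragments reaches BC.
BD → C lies within R2.
Every dependency is enforceable on the fragments, so the decomposition is dependency-preserving.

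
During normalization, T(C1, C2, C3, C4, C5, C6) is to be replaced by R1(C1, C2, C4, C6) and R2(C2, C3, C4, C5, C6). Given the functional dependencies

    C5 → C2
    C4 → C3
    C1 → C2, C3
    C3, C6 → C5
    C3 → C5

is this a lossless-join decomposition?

Common attributes: R1 ∩ R2 = {C2, C4, C6}.
Closure of {C2, C4, C6}: C4 → C3 applies, adding C3; C3, C6 → C5 applies, adding C5. So (C2, C4, C6)⁺ = {C2, C3, C4, C5, C6}.
This closure contains every attribute of R2, so R1 ∩ R2 → R2. The join is lossless.

Yes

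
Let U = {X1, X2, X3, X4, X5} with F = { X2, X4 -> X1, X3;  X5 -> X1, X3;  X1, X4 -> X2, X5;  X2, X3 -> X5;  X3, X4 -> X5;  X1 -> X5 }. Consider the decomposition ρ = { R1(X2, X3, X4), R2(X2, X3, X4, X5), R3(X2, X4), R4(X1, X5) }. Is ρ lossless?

Yes

Chase test. Columns are X1, X2, X3, X4, X5; row i has aⱼ where attribute j ∈ Ri, else bᵢⱼ.
Initial tableau (one row per fragment):
  row 1: b11 a2 a3 a4 b15
  row 2: b21 a2 a3 a4 a5
  row 3: b31 a2 b33 a4 b35
  row 4: a1 b42 b43 b44 a5
Rows 1 and 2 agree on X2, X4; apply X2, X4→X1, X3 and equate their X1, X3 entries.
Rows 1 and 3 agree on X2, X4; apply X2, X4→X1, X3 and equate their X1, X3 entries.
Rows 2 and 4 agree on X5; apply X5→X1, X3 and equate their X1, X3 entries.
Rows 1 and 2 agree on X1, X4; apply X1, X4→X2, X5 and equate their X2, X5 entries.
Rows 1 and 3 agree on X1, X4; apply X1, X4→X2, X5 and equate their X2, X5 entries.
Row 1 is now all distinguished symbols — the join is lossless.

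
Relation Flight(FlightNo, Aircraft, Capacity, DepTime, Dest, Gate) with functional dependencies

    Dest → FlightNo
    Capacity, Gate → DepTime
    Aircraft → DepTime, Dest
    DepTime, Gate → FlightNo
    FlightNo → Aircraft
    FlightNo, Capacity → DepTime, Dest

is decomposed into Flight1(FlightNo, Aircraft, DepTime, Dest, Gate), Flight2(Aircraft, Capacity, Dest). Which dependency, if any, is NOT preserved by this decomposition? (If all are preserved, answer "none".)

Check Capacity, Gate → DepTime: no single fragment contains all of {Capacity, DepTime, Gate}, and the restricted closure of {Capacity, Gate} across the fragments never reaches {DepTime}.
Dest → FlightNo is preserved.
Aircraft → DepTime, Dest is preserved.
DepTime, Gate → FlightNo is preserved.
FlightNo → Aircraft is preserved.
FlightNo, Capacity → DepTime, Dest is preserved.

Capacity, Gate → DepTime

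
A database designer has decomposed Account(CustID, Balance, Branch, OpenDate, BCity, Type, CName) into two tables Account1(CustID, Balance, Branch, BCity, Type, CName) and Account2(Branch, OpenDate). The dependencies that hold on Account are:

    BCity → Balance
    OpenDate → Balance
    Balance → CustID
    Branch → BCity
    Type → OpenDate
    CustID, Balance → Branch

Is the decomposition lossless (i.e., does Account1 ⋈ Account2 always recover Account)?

No

Common attributes: Account1 ∩ Account2 = {Branch}.
Closure of {Branch}: Branch → BCity applies, adding BCity; BCity → Balance applies, adding Balance; Balance → CustID applies, adding CustID. So (Branch)⁺ = {CustID, Balance, Branch, BCity}.
The closure contains neither all of Account1 = {CustID, Balance, Branch, BCity, Type, CName} nor all of Account2 = {Branch, OpenDate}, so the common attributes are not a superkey of either fragment. The join is lossy.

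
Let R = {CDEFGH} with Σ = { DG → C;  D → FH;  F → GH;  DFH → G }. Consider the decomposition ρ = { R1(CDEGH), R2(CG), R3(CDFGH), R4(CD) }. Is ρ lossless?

Yes

Chase test. Columns are CDEFGH; row i has aⱼ where attribute j ∈ Ri, else bᵢⱼ.
Initial tableau (one row per fragment):
  row 1: a1 a2 a3 b14 a5 a6
  row 2: a1 b22 b23 b24 a5 b26
  row 3: a1 a2 b33 a4 a5 a6
  row 4: a1 a2 b43 b44 b45 b46
Rows 1 and 3 agree on D; apply D→FH and equate their FH entries.
Rows 1 and 4 agree on D; apply D→FH and equate their FH entries.
Rows 1 and 4 agree on F; apply F→GH and equate their GH entries.
Row 1 is now all distinguished symbols — the join is lossless.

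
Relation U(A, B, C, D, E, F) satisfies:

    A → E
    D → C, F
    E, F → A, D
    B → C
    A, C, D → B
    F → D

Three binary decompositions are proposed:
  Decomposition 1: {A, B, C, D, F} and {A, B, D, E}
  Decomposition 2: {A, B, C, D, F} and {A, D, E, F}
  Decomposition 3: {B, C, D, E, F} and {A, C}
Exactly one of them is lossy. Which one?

Decomposition 3

Decomposition 1: common = {A, B, D}, closure = {A, B, C, D, E, F} → lossless.
Decomposition 2: common = {A, D, F}, closure = {A, B, C, D, E, F} → lossless.
Decomposition 3: common = {C}, closure = {C} → lossy.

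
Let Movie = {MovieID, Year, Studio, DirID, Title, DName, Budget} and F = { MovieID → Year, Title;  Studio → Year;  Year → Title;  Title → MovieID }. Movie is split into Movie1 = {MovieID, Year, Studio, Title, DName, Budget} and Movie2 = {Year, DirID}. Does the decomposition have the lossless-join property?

No

Common attributes: Movie1 ∩ Movie2 = {Year}.
Closure of {Year}: Year → Title applies, adding Title; Title → MovieID applies, adding MovieID. So (Year)⁺ = {MovieID, Year, Title}.
The closure contains neither all of Movie1 = {MovieID, Year, Studio, Title, DName, Budget} nor all of Movie2 = {Year, DirID}, so the common attributes are not a superkey of either fragment. The join is lossy.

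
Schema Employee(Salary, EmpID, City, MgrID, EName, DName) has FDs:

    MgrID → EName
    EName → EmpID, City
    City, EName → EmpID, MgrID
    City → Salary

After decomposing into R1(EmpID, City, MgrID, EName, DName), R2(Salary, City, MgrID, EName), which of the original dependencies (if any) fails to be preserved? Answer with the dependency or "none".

none

MgrID → EName lies within R1.
EName → EmpID, City lies within R1.
City, EName → EmpID, MgrID lies within R1.
City → Salary lies within R2.
Every dependency is enforceable on the fragments, so the decomposition is dependency-preserving.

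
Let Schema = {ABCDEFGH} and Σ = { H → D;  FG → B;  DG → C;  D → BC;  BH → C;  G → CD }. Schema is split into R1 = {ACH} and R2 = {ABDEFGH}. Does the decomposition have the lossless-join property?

Yes

Common attributes: R1 ∩ R2 = {AH}.
Closure of {AH}: H → D applies, adding D; D → BC applies, adding BC. So (AH)⁺ = {ABCDH}.
This closure contains every attribute of R1, so R1 ∩ R2 → R1. The join is lossless.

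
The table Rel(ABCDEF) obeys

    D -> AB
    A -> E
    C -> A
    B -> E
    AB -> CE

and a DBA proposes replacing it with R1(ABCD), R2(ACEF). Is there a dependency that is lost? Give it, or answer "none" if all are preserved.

Check B → E: no single fragment contains all of {BE}, and the restricted closure of {B} across the fragments never reaches {E}.
D → AB is preserved.
A → E is preserved.
C → A is preserved.
AB → CE is preserved.

B -> E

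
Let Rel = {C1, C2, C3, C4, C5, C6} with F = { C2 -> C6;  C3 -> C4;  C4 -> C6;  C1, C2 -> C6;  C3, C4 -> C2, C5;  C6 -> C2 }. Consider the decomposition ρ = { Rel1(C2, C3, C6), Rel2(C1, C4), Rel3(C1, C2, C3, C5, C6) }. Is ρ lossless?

Chase test. Columns are C1, C2, C3, C4, C5, C6; row i has aⱼ where attribute j ∈ Reli, else bᵢⱼ.
Initial tableau (one row per fragment):
  row 1: b11 a2 a3 b14 b15 a6
  row 2: a1 b22 b23 a4 b25 b26
  row 3: a1 a2 a3 b34 a5 a6
Rows 1 and 3 agree on C3; apply C3→C4 and equate their C4 entries.
Rows 1 and 3 agree on C3, C4; apply C3, C4→C2, C5 and equate their C2, C5 entries.
No row becomes fully distinguished — the join is lossy.

No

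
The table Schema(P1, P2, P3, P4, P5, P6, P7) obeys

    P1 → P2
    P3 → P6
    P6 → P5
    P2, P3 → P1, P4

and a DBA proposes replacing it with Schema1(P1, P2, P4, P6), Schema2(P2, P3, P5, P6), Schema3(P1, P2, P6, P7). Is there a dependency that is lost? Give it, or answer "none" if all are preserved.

P2, P3 → P1, P4

Check P2, P3 → P1, P4: no single fragment contains all of {P1, P2, P3, P4}, and the restricted closure of {P2, P3} across the fragments never reaches {P1, P4}.
P1 → P2 is preserved.
P3 → P6 is preserved.
P6 → P5 is preserved.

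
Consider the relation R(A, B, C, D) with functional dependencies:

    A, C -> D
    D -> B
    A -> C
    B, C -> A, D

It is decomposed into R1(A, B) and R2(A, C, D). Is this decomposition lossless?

Common attributes: R1 ∩ R2 = {A}.
Closure of {A}: A → C applies, adding C; A, C → D applies, adding D; D → B applies, adding B. So (A)⁺ = {A, B, C, D}.
This closure contains every attribute of R1, so R1 ∩ R2 → R1. The join is lossless.

Yes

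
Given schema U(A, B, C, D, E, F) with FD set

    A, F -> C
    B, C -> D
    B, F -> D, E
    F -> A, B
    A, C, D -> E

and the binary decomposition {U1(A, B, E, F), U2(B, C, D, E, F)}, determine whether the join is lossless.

Common attributes: U1 ∩ U2 = {B, E, F}.
Closure of {B, E, F}: B, F → D, E applies, adding D; F → A, B applies, adding A; A, F → C applies, adding C. So (B, E, F)⁺ = {A, B, C, D, E, F}.
This closure contains every attribute of U1, so U1 ∩ U2 → U1. The join is lossless.

Yes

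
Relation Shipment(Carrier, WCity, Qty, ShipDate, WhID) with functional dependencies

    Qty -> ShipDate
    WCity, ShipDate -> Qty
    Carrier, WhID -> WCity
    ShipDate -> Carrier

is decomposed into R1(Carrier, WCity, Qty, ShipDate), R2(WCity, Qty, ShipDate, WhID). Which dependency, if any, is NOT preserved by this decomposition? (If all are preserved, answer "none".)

Carrier, WhID -> WCity

Check Carrier, WhID → WCity: no single fragment contains all of {Carrier, WCity, WhID}, and the restricted closure of {Carrier, WhID} across the fragments never reaches {WCity}.
Qty → ShipDate is preserved.
WCity, ShipDate → Qty is preserved.
ShipDate → Carrier is preserved.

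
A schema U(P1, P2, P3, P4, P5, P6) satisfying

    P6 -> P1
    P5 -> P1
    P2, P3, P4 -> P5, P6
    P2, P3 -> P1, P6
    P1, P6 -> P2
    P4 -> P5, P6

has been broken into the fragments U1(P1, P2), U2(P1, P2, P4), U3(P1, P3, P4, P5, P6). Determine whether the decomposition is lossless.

Yes

Chase test. Columns are P1, P2, P3, P4, P5, P6; row i has aⱼ where attribute j ∈ Ui, else bᵢⱼ.
Initial tableau (one row per fragment):
  row 1: a1 a2 b13 b14 b15 b16
  row 2: a1 a2 b23 a4 b25 b26
  row 3: a1 b32 a3 a4 a5 a6
Rows 2 and 3 agree on P4; apply P4→P5, P6 and equate their P5, P6 entries.
Rows 2 and 3 agree on P1, P6; apply P1, P6→P2 and equate their P2 entries.
Row 3 is now all distinguished symbols — the join is lossless.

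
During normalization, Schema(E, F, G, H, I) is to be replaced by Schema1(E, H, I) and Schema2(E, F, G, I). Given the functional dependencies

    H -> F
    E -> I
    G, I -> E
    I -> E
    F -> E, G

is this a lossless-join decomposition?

Common attributes: Schema1 ∩ Schema2 = {E, I}.
No dependency enlarges {E, I}, so (E, I)⁺ = {E, I}.
The closure contains neither all of Schema1 = {E, H, I} nor all of Schema2 = {E, F, G, I}, so the common attributes are not a superkey of either fragment. The join is lossy.

No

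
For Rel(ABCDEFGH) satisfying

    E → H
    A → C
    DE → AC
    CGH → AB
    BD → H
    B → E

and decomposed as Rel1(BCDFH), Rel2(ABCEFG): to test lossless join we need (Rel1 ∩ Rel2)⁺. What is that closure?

Rel1 ∩ Rel2 = {BCF}.
B → E applies, adding E
E → H applies, adding H
Closure: {BCEFH}.

BCEFH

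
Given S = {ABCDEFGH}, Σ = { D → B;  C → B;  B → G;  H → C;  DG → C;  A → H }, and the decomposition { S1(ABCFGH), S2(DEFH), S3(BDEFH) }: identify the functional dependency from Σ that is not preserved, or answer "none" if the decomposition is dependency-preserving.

DG → C

Check DG → C: no single fragment contains all of {CDG}, and the restricted closure of {DG} across the fragments never reaches {C}.
D → B is preserved.
C → B is preserved.
B → G is preserved.
H → C is preserved.
A → H is preserved.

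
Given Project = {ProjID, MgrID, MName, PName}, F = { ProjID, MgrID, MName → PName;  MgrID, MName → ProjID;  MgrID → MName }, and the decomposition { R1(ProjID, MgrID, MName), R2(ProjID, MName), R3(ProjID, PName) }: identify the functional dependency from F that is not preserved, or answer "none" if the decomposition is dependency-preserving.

Check ProjID, MgrID, MName → PName: no single fragment contains all of {ProjID, MgrID, MName, PName}, and the restricted closure of {ProjID, MgrID, MName} across the fragments never reaches {PName}.
MgrID, MName → ProjID is preserved.
MgrID → MName is preserved.

ProjID, MgrID, MName → PName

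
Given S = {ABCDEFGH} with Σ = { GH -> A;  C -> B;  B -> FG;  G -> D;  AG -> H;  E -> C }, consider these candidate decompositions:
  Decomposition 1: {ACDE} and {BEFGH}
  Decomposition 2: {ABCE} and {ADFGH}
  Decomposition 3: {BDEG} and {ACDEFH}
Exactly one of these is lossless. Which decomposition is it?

Decomposition 1: common = {E}, closure = {BCDEFG} → lossy.
Decomposition 2: common = {A}, closure = {A} → lossy.
Decomposition 3: common = {DE}, closure = {BCDEFG} → lossless.

Decomposition 3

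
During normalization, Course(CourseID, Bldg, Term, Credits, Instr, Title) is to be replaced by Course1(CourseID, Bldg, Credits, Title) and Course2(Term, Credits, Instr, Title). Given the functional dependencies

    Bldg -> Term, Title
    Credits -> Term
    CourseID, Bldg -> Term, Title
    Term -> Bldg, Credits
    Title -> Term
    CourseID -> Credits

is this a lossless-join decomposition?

No

Common attributes: Course1 ∩ Course2 = {Credits, Title}.
Closure of {Credits, Title}: Credits → Term applies, adding Term; Term → Bldg, Credits applies, adding Bldg. So (Credits, Title)⁺ = {Bldg, Term, Credits, Title}.
The closure contains neither all of Course1 = {CourseID, Bldg, Credits, Title} nor all of Course2 = {Term, Credits, Instr, Title}, so the common attributes are not a superkey of either fragment. The join is lossy.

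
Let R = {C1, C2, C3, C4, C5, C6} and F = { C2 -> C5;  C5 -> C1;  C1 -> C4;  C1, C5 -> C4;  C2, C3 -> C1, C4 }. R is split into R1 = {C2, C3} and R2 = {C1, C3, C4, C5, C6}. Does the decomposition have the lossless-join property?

No

Common attributes: R1 ∩ R2 = {C3}.
No dependency enlarges {C3}, so (C3)⁺ = {C3}.
The closure contains neither all of R1 = {C2, C3} nor all of R2 = {C1, C3, C4, C5, C6}, so the common attributes are not a superkey of either fragment. The join is lossy.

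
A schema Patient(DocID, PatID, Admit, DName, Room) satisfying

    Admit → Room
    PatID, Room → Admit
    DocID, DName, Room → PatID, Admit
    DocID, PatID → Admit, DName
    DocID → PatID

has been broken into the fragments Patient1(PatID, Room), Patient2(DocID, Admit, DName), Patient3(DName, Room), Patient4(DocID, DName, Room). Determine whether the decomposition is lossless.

No

Chase test. Columns are DocID, PatID, Admit, DName, Room; row i has aⱼ where attribute j ∈ Patienti, else bᵢⱼ.
Initial tableau (one row per fragment):
  row 1: b11 a2 b13 b14 a5
  row 2: a1 b22 a3 a4 b25
  row 3: b31 b32 b33 a4 a5
  row 4: a1 b42 b43 a4 a5
Rows 2 and 4 agree on DocID; apply DocID→PatID and equate their PatID entries.
Rows 2 and 4 agree on DocID, PatID; apply DocID, PatID→Admit, DName and equate their Admit, DName entries.
Rows 2 and 4 agree on Admit; apply Admit→Room and equate their Room entries.
No row becomes fully distinguished — the join is lossy.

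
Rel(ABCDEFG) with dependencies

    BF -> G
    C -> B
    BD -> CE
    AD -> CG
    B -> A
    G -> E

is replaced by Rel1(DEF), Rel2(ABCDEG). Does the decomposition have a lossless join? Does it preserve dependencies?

Lossless test: (DE)⁺ = {DE}, which is a superkey of neither fragment — lossy.
Dependency preservation: the restricted closure of {BF} across the fragments never reaches {G}, so BF → G cannot be enforced without a join — not preserved.

lossy and not dependency-preserving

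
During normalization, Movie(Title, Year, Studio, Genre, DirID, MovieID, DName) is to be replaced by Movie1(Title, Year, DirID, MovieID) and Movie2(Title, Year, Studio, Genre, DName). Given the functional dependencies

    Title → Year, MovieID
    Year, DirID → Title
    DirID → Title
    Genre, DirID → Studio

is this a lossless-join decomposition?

Common attributes: Movie1 ∩ Movie2 = {Title, Year}.
Closure of {Title, Year}: Title → Year, MovieID applies, adding MovieID. So (Title, Year)⁺ = {Title, Year, MovieID}.
The closure contains neither all of Movie1 = {Title, Year, DirID, MovieID} nor all of Movie2 = {Title, Year, Studio, Genre, DName}, so the common attributes are not a superkey of either fragment. The join is lossy.

No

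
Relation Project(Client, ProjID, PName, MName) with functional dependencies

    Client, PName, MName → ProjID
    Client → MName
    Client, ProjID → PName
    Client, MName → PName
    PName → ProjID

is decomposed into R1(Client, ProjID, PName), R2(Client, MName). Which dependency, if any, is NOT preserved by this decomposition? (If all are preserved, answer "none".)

Client, PName, MName → ProjID: restricted closure across fragments reaches ProjID.
Client → MName lies within R2.
Client, ProjID → PName lies within R1.
Client, MName → PName: restricted closure across fragments reaches PName.
PName → ProjID lies within R1.
Every dependency is enforceable on the fragments, so the decomposition is dependency-preserving.

none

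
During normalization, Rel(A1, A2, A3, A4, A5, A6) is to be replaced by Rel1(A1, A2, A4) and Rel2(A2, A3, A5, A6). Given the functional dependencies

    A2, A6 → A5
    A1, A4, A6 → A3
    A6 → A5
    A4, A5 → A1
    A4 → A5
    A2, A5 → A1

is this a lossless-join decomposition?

Common attributes: Rel1 ∩ Rel2 = {A2}.
No dependency enlarges {A2}, so (A2)⁺ = {A2}.
The closure contains neither all of Rel1 = {A1, A2, A4} nor all of Rel2 = {A2, A3, A5, A6}, so the common attributes are not a superkey of either fragment. The join is lossy.

No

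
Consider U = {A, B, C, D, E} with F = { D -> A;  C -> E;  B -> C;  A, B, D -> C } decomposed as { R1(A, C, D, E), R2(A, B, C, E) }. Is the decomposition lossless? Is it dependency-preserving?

lossy but dependency-preserving

Lossless test: (A, C, E)⁺ = {A, C, E}, which is a superkey of neither fragment — lossy.
Dependency preservation: A, B, D → C is not contained in any single fragment, but the restricted closure of its left-hand side across the fragments still reaches the right-hand side; the remaining FDs each lie inside some fragment. All dependencies are preserved.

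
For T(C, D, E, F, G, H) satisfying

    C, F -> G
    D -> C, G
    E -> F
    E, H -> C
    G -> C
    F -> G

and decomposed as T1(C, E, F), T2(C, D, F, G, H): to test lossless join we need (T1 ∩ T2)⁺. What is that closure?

C, F, G

T1 ∩ T2 = {C, F}.
C, F → G applies, adding G
Closure: {C, F, G}.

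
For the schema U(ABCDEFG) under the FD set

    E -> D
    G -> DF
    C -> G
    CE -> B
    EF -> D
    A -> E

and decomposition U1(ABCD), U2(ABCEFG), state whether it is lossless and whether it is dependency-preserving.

Lossless test: (ABC)⁺ = {ABCDEFG}, which contains all of one fragment — lossless.
Dependency preservation: the restricted closure of {E} across the fragments never reaches {D}, so E → D cannot be enforced without a join — not preserved.

lossless but not dependency-preserving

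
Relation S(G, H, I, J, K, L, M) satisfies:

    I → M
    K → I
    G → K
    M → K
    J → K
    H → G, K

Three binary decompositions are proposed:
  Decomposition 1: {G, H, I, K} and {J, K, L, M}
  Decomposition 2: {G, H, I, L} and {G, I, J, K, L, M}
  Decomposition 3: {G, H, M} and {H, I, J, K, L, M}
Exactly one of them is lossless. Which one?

Decomposition 3

Decomposition 1: common = {K}, closure = {I, K, M} → lossy.
Decomposition 2: common = {G, I, L}, closure = {G, I, K, L, M} → lossy.
Decomposition 3: common = {H, M}, closure = {G, H, I, K, M} → lossless.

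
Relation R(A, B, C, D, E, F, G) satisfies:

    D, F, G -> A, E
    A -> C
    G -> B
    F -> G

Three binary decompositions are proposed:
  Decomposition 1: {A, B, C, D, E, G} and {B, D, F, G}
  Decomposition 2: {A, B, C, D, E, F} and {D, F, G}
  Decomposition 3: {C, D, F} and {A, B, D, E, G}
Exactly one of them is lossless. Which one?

Decomposition 2

Decomposition 1: common = {B, D, G}, closure = {B, D, G} → lossy.
Decomposition 2: common = {D, F}, closure = {A, B, C, D, E, F, G} → lossless.
Decomposition 3: common = {D}, closure = {D} → lossy.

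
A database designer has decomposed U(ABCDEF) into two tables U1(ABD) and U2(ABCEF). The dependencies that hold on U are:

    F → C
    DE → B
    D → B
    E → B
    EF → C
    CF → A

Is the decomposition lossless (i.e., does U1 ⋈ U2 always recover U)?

Common attributes: U1 ∩ U2 = {AB}.
No dependency enlarges {AB}, so (AB)⁺ = {AB}.
The closure contains neither all of U1 = {ABD} nor all of U2 = {ABCEF}, so the common attributes are not a superkey of either fragment. The join is lossy.

No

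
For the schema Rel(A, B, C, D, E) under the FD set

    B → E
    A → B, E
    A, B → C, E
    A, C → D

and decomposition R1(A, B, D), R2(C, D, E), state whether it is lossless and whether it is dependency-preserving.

lossy and not dependency-preserving

Lossless test: (D)⁺ = {D}, which is a superkey of neither fragment — lossy.
Dependency preservation: the restricted closure of {B} across the fragments never reaches {E}, so B → E cannot be enforced without a join — not preserved.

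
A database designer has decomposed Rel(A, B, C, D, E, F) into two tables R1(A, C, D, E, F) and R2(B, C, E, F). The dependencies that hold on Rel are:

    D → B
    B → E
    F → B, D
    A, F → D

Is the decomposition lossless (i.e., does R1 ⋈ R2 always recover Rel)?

Common attributes: R1 ∩ R2 = {C, E, F}.
Closure of {C, E, F}: F → B, D applies, adding B, D. So (C, E, F)⁺ = {B, C, D, E, F}.
This closure contains every attribute of R2, so R1 ∩ R2 → R2. The join is lossless.

Yes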